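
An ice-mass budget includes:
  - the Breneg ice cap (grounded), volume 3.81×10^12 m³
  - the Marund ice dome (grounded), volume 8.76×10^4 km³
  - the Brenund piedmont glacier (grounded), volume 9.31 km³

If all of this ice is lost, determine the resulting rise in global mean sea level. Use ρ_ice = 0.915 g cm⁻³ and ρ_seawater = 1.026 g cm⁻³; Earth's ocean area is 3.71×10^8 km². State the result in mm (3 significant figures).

≈ 220 mm

Breneg: 3.81×10^12 m³ × (915/1026) = 3.398×10^12 m³ of water.
Marund: 8.76×10^4 km³ × (915/1026) = 7.812×10^4 km³ of water.
Brenund: 9.31 km³ × (915/1026) = 8.303 km³ of water.
Total added water ≈ 8.153×10^13 m³ over 3.71×10^14 m² → Δh = 0.220 m = 220 mm.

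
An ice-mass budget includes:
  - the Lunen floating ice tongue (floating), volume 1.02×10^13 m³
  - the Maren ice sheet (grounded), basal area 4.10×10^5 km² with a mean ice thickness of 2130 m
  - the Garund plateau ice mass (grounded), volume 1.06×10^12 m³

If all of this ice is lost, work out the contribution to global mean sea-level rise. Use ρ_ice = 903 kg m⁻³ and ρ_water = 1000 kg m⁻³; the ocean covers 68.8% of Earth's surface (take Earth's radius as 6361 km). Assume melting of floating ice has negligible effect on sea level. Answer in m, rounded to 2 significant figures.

The Lunen floating ice tongue is floating and already displaces its own weight of water, so its melt adds essentially nothing to sea level.
Maren: ice volume = 4.10×10^5 km² × 2130 m = 8.733×10^5 km³; 8.733×10^5 × (903/1000) = 7.886×10^5 km³ of water.
Garund: 1.06×10^12 m³ × (903/1000) = 9.572×10^11 m³ of water.
Total added water ≈ 7.895×10^14 m³ over 3.50×10^14 m² → Δh = 2.26 m.

≈ 2.3 m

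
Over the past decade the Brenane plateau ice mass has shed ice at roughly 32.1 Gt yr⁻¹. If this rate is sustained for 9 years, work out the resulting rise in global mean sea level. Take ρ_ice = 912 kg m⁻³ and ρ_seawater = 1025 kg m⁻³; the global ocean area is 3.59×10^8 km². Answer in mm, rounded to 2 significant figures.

≈ 0.79 mm

Total mass lost = 32.1 Gt/yr × 9 yr = 288.9 Gt = 2.889×10^14 kg.
ρ_w = 1025 kg m⁻³, so water volume = 2.889×10^14 / 1025 = 2.819×10^11 m³.
Δh = 2.819×10^11 / 3.59×10^14 = 7.85×10^-4 m = 0.79 mm.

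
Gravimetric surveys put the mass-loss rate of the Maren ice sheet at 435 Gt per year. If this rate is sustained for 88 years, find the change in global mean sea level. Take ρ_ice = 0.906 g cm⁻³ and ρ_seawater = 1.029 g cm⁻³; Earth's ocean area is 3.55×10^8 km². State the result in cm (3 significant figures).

≈ 10.5 cm

Total mass lost = 435 Gt/yr × 88 yr = 3.828×10^4 Gt = 3.828×10^16 kg.
ρ_w = 1.029 g cm⁻³ = 1029 kg m⁻³, so water volume = 3.828×10^16 / 1029 = 3.720×10^13 m³.
Δh = 3.720×10^13 / 3.55×10^14 = 0.105 m = 10.5 cm.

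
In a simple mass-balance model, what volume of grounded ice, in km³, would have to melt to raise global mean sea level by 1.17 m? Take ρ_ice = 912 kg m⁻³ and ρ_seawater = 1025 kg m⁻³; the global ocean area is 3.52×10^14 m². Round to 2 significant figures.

Required water volume = Δh × A = 1.17 m × 3.52×10^14 m² = 4.118×10^14 m³ = 4.118×10^5 km³.
Ice volume = water volume × ρ_w/ρ_ice = 4.118×10^5 × 1025/912 = 4.6×10^5 km³.

≈ 4.6×10^5 km³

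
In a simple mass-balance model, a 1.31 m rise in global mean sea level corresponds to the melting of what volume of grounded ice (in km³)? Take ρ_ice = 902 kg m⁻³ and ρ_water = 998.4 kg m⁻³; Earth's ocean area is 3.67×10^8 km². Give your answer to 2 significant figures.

Required water volume = Δh × A = 1.31 m × 3.67×10^14 m² = 4.808×10^14 m³ = 4.808×10^5 km³.
Ice volume = water volume × ρ_w/ρ_ice = 4.808×10^5 × 998.4/902 = 5.3×10^5 km³.

≈ 5.3×10^5 km³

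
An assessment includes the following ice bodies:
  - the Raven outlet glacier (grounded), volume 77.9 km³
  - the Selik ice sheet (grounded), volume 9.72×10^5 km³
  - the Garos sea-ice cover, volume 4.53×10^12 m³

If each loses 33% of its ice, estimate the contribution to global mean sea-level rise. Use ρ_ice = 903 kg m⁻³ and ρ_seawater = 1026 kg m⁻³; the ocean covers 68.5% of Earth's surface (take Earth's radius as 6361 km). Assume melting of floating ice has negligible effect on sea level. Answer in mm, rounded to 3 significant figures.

≈ 811 mm

Raven: 0.33 × 77.9 km³ × (903/1026) = 22.63 km³ of water.
Selik: 0.33 × 9.72×10^5 km³ × (903/1026) = 2.823×10^5 km³ of water.
The Garos sea-ice cover is floating and already displaces its own weight of water, so its melt adds essentially nothing to sea level.
Total added water ≈ 2.823×10^14 m³ over 3.48×10^14 m² → Δh = 0.811 m = 811 mm.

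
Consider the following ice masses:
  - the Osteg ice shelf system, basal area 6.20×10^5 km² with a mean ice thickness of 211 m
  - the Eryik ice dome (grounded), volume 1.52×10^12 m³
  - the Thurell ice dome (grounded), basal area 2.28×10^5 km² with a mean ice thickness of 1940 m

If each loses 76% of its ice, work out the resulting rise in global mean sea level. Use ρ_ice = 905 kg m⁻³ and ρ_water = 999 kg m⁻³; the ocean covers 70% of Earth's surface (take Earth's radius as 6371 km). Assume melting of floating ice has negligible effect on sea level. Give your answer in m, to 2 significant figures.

≈ 0.86 m

The Osteg ice shelf system is floating and already displaces its own weight of water, so its melt adds essentially nothing to sea level.
Eryik: 0.76 × 1.52×10^12 m³ × (905/999) = 1.047×10^12 m³ of water.
Thurell: ice volume = 2.28×10^5 km² × 1940 m = 4.423×10^5 km³; 0.76 × 4.423×10^5 × (905/999) = 3.045×10^5 km³ of water.
Total added water ≈ 3.056×10^14 m³ over 3.57×10^14 m² → Δh = 0.856 m.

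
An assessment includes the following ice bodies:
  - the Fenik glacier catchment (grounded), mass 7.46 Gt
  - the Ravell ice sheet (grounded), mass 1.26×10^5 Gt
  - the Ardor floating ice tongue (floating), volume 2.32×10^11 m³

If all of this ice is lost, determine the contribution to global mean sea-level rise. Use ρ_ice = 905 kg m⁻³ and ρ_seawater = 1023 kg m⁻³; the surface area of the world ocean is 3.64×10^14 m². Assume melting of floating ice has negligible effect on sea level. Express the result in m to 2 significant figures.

Fenik: 7.46 Gt = 7.460×10^12 kg; dividing by ρ_w = 1023 kg m⁻³ gives 7.292×10^9 m³ of water.
Ravell: 1.26×10^5 Gt = 1.260×10^17 kg; dividing by ρ_w = 1023 kg m⁻³ gives 1.232×10^14 m³ of water.
The Ardor floating ice tongue is floating and already displaces its own weight of water, so its melt adds essentially nothing to sea level.
Total added water ≈ 1.232×10^14 m³ over 3.64×10^14 m² → Δh = 0.338 m.

≈ 0.34 m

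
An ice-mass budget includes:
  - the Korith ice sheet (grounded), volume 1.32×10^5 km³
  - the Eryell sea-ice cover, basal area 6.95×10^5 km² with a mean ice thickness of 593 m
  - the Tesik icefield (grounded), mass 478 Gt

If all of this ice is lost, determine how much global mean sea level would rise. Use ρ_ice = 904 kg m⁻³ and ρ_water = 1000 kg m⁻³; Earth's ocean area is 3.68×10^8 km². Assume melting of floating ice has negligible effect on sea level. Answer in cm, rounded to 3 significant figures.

Korith: 1.32×10^5 km³ × (904/1000) = 1.193×10^5 km³ of water.
The Eryell sea-ice cover is floating and already displaces its own weight of water, so its melt adds essentially nothing to sea level.
Tesik: 478 Gt = 4.780×10^14 kg; dividing by ρ_w = 1000 kg m⁻³ gives 4.780×10^11 m³ of water.
Total added water ≈ 1.198×10^14 m³ over 3.68×10^14 m² → Δh = 0.326 m = 32.6 cm.

≈ 32.6 cm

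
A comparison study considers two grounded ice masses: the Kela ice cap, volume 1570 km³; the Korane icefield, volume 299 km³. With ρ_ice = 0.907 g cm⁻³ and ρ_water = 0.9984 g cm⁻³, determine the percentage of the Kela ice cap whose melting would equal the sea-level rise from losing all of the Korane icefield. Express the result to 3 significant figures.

≈ 19.0 %

Equal sea-level rise means equal mass of meltwater, i.e. equal mass of ice lost.
Ice mass of Korane: 2.712×10^14 kg; ice mass of Kela: 1.424×10^15 kg.
Fraction required = 2.712×10^14 / 1.424×10^15 = 0.190 → 19.0 %.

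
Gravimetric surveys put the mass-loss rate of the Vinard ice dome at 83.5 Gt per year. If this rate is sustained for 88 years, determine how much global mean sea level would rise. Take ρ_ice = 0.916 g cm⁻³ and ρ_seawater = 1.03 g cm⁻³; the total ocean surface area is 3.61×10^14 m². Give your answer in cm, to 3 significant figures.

Total mass lost = 83.5 Gt/yr × 88 yr = 7348 Gt = 7.348×10^15 kg.
ρ_w = 1.03 g cm⁻³ = 1030 kg m⁻³, so water volume = 7.348×10^15 / 1030 = 7.134×10^12 m³.
Δh = 7.134×10^12 / 3.61×10^14 = 0.0198 m = 1.98 cm.

≈ 1.98 cm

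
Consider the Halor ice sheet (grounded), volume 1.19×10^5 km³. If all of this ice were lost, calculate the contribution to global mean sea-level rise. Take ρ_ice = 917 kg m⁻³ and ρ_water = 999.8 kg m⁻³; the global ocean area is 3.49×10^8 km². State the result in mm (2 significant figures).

Halor: 1.19×10^5 km³ × (917/999.8) = 1.091×10^5 km³ of water.
Spread over 3.49×10^14 m² of ocean, Δh = 1.091×10^14 / 3.49×10^14 = 0.313 m = 310 mm.

≈ 310 mm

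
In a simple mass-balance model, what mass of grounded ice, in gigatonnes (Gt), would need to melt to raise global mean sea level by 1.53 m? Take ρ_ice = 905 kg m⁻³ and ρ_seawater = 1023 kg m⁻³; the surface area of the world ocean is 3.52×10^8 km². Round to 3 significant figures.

≈ 5.51×10^5 Gt

Required water volume = Δh × A = 1.53 m × 3.52×10^14 m² = 5.386×10^14 m³.
ρ_w = 1023 kg m⁻³, so the mass of water = 5.386×10^14 m³ × 1023 kg m⁻³ = 5.509×10^17 kg = 5.51×10^5 Gt (and the same mass of ice, by conservation).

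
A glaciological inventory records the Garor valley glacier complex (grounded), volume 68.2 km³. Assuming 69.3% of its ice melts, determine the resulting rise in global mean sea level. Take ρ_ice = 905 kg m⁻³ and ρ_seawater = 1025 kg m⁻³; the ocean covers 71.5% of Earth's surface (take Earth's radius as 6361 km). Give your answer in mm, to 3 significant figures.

≈ 0.115 mm

Garor: 0.693 × 68.2 km³ × (905/1025) = 41.73 km³ of water.
Spread over 3.64×10^14 m² of ocean, Δh = 4.173×10^10 / 3.64×10^14 = 1.15×10^-4 m = 0.115 mm.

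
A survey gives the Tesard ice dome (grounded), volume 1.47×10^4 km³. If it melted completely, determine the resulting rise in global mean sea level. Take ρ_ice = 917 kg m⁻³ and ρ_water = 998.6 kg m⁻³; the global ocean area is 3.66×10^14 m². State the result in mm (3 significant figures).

Tesard: 1.47×10^4 km³ × (917/998.6) = 1.350×10^4 km³ of water.
Spread over 3.66×10^14 m² of ocean, Δh = 1.350×10^13 / 3.66×10^14 = 0.0369 m = 36.9 mm.

≈ 36.9 mm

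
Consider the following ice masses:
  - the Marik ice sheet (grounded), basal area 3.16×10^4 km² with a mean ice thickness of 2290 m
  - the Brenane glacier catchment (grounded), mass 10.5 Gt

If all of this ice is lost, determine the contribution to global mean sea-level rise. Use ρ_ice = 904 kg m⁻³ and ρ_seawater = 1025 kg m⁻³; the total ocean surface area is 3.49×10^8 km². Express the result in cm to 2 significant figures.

Marik: ice volume = 3.16×10^4 km² × 2290 m = 7.236×10^4 km³; 7.236×10^4 × (904/1025) = 6.382×10^4 km³ of water.
Brenane: 10.5 Gt = 1.050×10^13 kg; dividing by ρ_w = 1025 kg m⁻³ gives 1.024×10^10 m³ of water.
Total added water ≈ 6.383×10^13 m³ over 3.49×10^14 m² → Δh = 0.183 m = 18 cm.

≈ 18 cm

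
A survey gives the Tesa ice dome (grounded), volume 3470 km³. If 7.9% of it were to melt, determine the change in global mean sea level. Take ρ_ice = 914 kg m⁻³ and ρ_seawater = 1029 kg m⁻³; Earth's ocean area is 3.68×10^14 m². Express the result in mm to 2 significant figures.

≈ 0.66 mm

Tesa: 0.079 × 3470 km³ × (914/1029) = 243.5 km³ of water.
Spread over 3.68×10^14 m² of ocean, Δh = 2.435×10^11 / 3.68×10^14 = 6.62×10^-4 m = 0.66 mm.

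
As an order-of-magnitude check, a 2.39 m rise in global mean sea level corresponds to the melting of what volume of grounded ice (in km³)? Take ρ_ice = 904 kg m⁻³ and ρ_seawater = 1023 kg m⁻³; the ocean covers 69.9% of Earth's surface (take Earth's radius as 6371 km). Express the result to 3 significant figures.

Required water volume = Δh × A = 2.39 m × 3.57×10^14 m² = 8.521×10^14 m³ = 8.521×10^5 km³.
Ice volume = water volume × ρ_w/ρ_ice = 8.521×10^5 × 1023/904 = 9.64×10^5 km³.

≈ 9.64×10^5 km³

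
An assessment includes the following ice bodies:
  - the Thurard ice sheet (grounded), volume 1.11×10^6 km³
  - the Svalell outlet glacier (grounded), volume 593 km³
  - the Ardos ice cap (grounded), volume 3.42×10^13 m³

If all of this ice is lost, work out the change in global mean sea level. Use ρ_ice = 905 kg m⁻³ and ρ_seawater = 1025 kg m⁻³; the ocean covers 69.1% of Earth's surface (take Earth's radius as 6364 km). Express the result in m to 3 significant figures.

Thurard: 1.11×10^6 km³ × (905/1025) = 9.800×10^5 km³ of water.
Svalell: 593 km³ × (905/1025) = 523.6 km³ of water.
Ardos: 3.42×10^13 m³ × (905/1025) = 3.020×10^13 m³ of water.
Total added water ≈ 1.011×10^15 m³ over 3.52×10^14 m² → Δh = 2.87 m.

≈ 2.87 m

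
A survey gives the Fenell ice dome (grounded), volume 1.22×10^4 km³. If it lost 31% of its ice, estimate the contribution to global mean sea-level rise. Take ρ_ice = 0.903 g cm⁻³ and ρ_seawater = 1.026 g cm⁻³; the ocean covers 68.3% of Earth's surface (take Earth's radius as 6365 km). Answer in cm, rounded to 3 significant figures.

Fenell: 0.31 × 1.22×10^4 km³ × (903/1026) = 3329 km³ of water.
Spread over 3.48×10^14 m² of ocean, Δh = 3.329×10^12 / 3.48×10^14 = 9.57×10^-3 m = 0.957 cm.

≈ 0.957 cm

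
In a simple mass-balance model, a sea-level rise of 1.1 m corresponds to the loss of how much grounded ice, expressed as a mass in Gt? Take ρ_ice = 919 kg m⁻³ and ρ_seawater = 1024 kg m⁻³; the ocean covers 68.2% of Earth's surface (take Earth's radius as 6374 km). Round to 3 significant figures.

Required water volume = Δh × A = 1.1 m × 3.48×10^14 m² = 3.830×10^14 m³.
ρ_w = 1024 kg m⁻³, so the mass of water = 3.830×10^14 m³ × 1024 kg m⁻³ = 3.922×10^17 kg = 3.92×10^5 Gt (and the same mass of ice, by conservation).

≈ 3.92×10^5 Gt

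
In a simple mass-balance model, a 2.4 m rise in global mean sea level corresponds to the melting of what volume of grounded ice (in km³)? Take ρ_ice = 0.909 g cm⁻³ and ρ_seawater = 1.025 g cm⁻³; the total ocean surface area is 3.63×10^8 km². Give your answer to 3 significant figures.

Required water volume = Δh × A = 2.4 m × 3.63×10^14 m² = 8.712×10^14 m³ = 8.712×10^5 km³.
Ice volume = water volume × ρ_w/ρ_ice = 8.712×10^5 × 1025/909 = 9.82×10^5 km³.

≈ 9.82×10^5 km³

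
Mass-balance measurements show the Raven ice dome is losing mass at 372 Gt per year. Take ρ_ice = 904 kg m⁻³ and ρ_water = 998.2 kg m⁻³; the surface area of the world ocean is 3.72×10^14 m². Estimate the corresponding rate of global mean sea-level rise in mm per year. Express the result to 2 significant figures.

≈ 1.0 mm/yr

ρ_w = 998.2 kg m⁻³. Annual water volume added = 372 Gt / ρ_w = 3.720×10^14 kg / 998.2 kg m⁻³ = 3.727×10^11 m³.
Δh per year = 3.727×10^11 / 3.72×10^14 = 1.00×10^-3 m = 1.0 mm.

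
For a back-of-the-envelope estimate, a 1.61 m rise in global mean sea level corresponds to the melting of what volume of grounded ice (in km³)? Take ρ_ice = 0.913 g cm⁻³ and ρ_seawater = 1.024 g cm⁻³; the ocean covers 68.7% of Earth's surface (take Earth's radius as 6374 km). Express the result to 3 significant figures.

Required water volume = Δh × A = 1.61 m × 3.51×10^14 m² = 5.647×10^14 m³ = 5.647×10^5 km³.
Ice volume = water volume × ρ_w/ρ_ice = 5.647×10^5 × 1024/913 = 6.33×10^5 km³.

≈ 6.33×10^5 km³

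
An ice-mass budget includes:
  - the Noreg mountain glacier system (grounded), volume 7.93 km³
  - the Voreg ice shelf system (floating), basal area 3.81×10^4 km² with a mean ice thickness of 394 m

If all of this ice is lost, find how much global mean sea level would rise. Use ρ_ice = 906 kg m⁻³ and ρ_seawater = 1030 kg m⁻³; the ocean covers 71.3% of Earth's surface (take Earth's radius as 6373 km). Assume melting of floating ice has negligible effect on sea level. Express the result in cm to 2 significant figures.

≈ 1.9×10^-3 cm

Noreg: 7.93 km³ × (906/1030) = 6.975 km³ of water.
The Voreg ice shelf system is floating and already displaces its own weight of water, so its melt adds essentially nothing to sea level.
Total added water ≈ 6.975×10^9 m³ over 3.64×10^14 m² → Δh = 1.92×10^-5 m = 1.9×10^-3 cm.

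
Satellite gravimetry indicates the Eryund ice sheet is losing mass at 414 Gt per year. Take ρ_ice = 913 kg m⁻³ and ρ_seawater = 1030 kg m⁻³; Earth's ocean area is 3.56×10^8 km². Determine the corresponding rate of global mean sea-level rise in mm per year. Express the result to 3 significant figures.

≈ 1.13 mm/yr

ρ_w = 1030 kg m⁻³. Annual water volume added = 414 Gt / ρ_w = 4.140×10^14 kg / 1030 kg m⁻³ = 4.019×10^11 m³.
Δh per year = 4.019×10^11 / 3.56×10^14 = 1.13×10^-3 m = 1.13 mm.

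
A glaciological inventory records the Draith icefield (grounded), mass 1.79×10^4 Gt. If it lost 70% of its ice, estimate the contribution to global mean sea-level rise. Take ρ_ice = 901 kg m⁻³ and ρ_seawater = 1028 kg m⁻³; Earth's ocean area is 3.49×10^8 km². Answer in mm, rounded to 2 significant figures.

Draith: 0.7 × 1.79×10^4 Gt = 1.253×10^16 kg; dividing by ρ_w = 1028 kg m⁻³ gives 1.219×10^13 m³ of water.
Spread over 3.49×10^14 m² of ocean, Δh = 1.219×10^13 / 3.49×10^14 = 0.0349 m = 35 mm.

≈ 35 mm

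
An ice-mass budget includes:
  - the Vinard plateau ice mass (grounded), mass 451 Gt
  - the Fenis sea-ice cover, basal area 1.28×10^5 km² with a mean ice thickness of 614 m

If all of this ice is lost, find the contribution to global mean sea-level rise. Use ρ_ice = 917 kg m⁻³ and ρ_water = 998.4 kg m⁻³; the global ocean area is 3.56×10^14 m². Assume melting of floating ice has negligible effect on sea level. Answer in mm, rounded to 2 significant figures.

Vinard: 451 Gt = 4.510×10^14 kg; dividing by ρ_w = 998.4 kg m⁻³ gives 4.517×10^11 m³ of water.
The Fenis sea-ice cover is floating and already displaces its own weight of water, so its melt adds essentially nothing to sea level.
Total added water ≈ 4.517×10^11 m³ over 3.56×10^14 m² → Δh = 1.27×10^-3 m = 1.3 mm.

≈ 1.3 mm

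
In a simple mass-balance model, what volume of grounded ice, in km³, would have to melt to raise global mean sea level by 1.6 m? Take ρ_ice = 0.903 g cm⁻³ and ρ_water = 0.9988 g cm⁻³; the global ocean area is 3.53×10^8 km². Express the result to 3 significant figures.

Required water volume = Δh × A = 1.6 m × 3.53×10^14 m² = 5.648×10^14 m³ = 5.648×10^5 km³.
Ice volume = water volume × ρ_w/ρ_ice = 5.648×10^5 × 998.8/903 = 6.25×10^5 km³.

≈ 6.25×10^5 km³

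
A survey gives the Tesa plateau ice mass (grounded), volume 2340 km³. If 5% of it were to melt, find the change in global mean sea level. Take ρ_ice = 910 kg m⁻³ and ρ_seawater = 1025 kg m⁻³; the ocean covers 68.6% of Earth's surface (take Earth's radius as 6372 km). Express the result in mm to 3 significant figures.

≈ 0.297 mm

Tesa: 0.05 × 2340 km³ × (910/1025) = 103.9 km³ of water.
Spread over 3.50×10^14 m² of ocean, Δh = 1.039×10^11 / 3.50×10^14 = 2.97×10^-4 m = 0.297 mm.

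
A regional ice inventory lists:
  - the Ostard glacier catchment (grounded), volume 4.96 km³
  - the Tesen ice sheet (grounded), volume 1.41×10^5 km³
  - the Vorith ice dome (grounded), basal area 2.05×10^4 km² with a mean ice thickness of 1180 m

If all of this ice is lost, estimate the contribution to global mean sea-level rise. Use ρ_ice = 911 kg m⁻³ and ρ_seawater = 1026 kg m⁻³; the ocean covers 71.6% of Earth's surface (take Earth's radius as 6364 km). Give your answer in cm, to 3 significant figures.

≈ 40.3 cm

Ostard: 4.96 km³ × (911/1026) = 4.404 km³ of water.
Tesen: 1.41×10^5 km³ × (911/1026) = 1.252×10^5 km³ of water.
Vorith: ice volume = 2.05×10^4 km² × 1180 m = 2.419×10^4 km³; 2.419×10^4 × (911/1026) = 2.148×10^4 km³ of water.
Total added water ≈ 1.467×10^14 m³ over 3.64×10^14 m² → Δh = 0.403 m = 40.3 cm.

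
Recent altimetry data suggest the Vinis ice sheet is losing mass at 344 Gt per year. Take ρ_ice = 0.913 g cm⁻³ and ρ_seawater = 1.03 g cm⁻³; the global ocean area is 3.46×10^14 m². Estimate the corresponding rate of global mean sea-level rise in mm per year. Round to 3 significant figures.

ρ_w = 1.03 g cm⁻³ = 1030 kg m⁻³. Annual water volume added = 344 Gt / ρ_w = 3.440×10^14 kg / 1030 kg m⁻³ = 3.340×10^11 m³.
Δh per year = 3.340×10^11 / 3.46×10^14 = 9.65×10^-4 m = 0.965 mm.

≈ 0.965 mm/yr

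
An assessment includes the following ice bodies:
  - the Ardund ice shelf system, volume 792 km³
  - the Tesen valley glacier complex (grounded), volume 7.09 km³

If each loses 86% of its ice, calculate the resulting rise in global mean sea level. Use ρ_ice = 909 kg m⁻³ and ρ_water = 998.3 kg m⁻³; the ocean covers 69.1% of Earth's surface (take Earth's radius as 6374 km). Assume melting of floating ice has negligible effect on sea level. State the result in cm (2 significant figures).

The Ardund ice shelf system is floating and already displaces its own weight of water, so its melt adds essentially nothing to sea level.
Tesen: 0.86 × 7.09 km³ × (909/998.3) = 5.552 km³ of water.
Total added water ≈ 5.552×10^9 m³ over 3.53×10^14 m² → Δh = 1.57×10^-5 m = 1.6×10^-3 cm.

≈ 1.6×10^-3 cm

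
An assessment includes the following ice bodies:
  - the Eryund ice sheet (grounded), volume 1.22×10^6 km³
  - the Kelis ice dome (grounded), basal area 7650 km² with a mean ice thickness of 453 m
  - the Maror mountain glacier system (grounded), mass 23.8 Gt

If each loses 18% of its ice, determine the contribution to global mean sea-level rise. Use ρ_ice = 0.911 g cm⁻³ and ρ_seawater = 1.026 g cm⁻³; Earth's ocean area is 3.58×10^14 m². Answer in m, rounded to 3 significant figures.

Eryund: 0.18 × 1.22×10^6 km³ × (911/1026) = 1.950×10^5 km³ of water.
Kelis: ice volume = 7650 km² × 453 m = 3465 km³; 0.18 × 3465 × (911/1026) = 553.9 km³ of water.
Maror: 0.18 × 23.8 Gt = 4.284×10^12 kg; dividing by ρ_w = 1.026 g cm⁻³ = 1026 kg m⁻³ gives 4.175×10^9 m³ of water.
Total added water ≈ 1.955×10^14 m³ over 3.58×10^14 m² → Δh = 0.546 m.

≈ 0.546 m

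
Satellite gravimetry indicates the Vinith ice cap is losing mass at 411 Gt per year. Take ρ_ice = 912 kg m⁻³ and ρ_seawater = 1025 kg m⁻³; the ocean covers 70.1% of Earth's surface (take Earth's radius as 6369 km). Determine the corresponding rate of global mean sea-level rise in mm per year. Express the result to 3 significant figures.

≈ 1.12 mm/yr

ρ_w = 1025 kg m⁻³. Annual water volume added = 411 Gt / ρ_w = 4.110×10^14 kg / 1025 kg m⁻³ = 4.010×10^11 m³.
Δh per year = 4.010×10^11 / 3.57×10^14 = 1.12×10^-3 m = 1.12 mm.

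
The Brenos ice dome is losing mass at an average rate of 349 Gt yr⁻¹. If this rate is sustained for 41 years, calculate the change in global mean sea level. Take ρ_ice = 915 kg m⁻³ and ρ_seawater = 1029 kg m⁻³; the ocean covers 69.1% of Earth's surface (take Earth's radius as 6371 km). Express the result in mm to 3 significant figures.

Total mass lost = 349 Gt/yr × 41 yr = 1.431×10^4 Gt = 1.431×10^16 kg.
ρ_w = 1029 kg m⁻³, so water volume = 1.431×10^16 / 1029 = 1.391×10^13 m³.
Δh = 1.391×10^13 / 3.52×10^14 = 0.0395 m = 39.5 mm.

≈ 39.5 mm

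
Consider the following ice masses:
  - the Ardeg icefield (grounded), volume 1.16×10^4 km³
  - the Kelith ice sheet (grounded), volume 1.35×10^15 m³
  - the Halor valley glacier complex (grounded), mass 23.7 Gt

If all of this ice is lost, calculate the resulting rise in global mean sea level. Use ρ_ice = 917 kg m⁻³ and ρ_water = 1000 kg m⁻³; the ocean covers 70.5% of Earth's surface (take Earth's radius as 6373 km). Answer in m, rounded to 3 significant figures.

Ardeg: 1.16×10^4 km³ × (917/1000) = 1.064×10^4 km³ of water.
Kelith: 1.35×10^15 m³ × (917/1000) = 1.238×10^15 m³ of water.
Halor: 23.7 Gt = 2.370×10^13 kg; dividing by ρ_w = 1000 kg m⁻³ gives 2.370×10^10 m³ of water.
Total added water ≈ 1.249×10^15 m³ over 3.60×10^14 m² → Δh = 3.47 m.

≈ 3.47 m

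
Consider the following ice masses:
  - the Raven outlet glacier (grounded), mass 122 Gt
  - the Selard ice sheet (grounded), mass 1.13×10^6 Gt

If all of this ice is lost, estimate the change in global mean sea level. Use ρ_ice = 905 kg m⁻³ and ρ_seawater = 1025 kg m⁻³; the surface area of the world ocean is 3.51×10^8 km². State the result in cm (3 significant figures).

Raven: 122 Gt = 1.220×10^14 kg; dividing by ρ_w = 1025 kg m⁻³ gives 1.190×10^11 m³ of water.
Selard: 1.13×10^6 Gt = 1.130×10^18 kg; dividing by ρ_w = 1025 kg m⁻³ gives 1.102×10^15 m³ of water.
Total added water ≈ 1.103×10^15 m³ over 3.51×10^14 m² → Δh = 3.14 m = 314 cm.

≈ 314 cm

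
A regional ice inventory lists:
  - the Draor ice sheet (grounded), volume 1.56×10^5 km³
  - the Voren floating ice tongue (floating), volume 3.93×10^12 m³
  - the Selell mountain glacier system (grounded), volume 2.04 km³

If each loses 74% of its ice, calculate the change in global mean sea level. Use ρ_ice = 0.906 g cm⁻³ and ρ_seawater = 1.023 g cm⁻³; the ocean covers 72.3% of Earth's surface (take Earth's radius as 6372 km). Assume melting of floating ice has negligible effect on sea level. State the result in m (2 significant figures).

≈ 0.28 m

Draor: 0.74 × 1.56×10^5 km³ × (906/1023) = 1.022×10^5 km³ of water.
The Voren floating ice tongue is floating and already displaces its own weight of water, so its melt adds essentially nothing to sea level.
Selell: 0.74 × 2.04 km³ × (906/1023) = 1.337 km³ of water.
Total added water ≈ 1.022×10^14 m³ over 3.69×10^14 m² → Δh = 0.277 m.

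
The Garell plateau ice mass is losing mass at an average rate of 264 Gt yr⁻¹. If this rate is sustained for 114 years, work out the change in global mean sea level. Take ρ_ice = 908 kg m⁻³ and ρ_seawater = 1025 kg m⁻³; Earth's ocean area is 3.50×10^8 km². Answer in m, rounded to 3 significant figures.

≈ 0.0839 m

Total mass lost = 264 Gt/yr × 114 yr = 3.010×10^4 Gt = 3.010×10^16 kg.
ρ_w = 1025 kg m⁻³, so water volume = 3.010×10^16 / 1025 = 2.936×10^13 m³.
Δh = 2.936×10^13 / 3.50×10^14 = 0.0839 m.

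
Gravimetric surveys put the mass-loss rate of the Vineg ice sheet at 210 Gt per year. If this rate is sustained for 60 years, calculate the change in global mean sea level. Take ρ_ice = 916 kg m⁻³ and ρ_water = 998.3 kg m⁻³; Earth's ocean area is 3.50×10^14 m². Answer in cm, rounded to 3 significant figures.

Total mass lost = 210 Gt/yr × 60 yr = 1.260×10^4 Gt = 1.260×10^16 kg.
ρ_w = 998.3 kg m⁻³, so water volume = 1.260×10^16 / 998.3 = 1.262×10^13 m³.
Δh = 1.262×10^13 / 3.50×10^14 = 0.0361 m = 3.61 cm.

≈ 3.61 cm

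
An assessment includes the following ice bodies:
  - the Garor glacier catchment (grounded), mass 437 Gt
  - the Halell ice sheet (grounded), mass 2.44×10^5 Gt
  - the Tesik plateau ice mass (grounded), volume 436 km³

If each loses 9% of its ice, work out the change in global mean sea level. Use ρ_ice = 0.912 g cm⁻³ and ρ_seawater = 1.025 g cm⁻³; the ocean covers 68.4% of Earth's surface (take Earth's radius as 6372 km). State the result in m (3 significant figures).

Garor: 0.09 × 437 Gt = 3.933×10^13 kg; dividing by ρ_w = 1.025 g cm⁻³ = 1025 kg m⁻³ gives 3.837×10^10 m³ of water.
Halell: 0.09 × 2.44×10^5 Gt = 2.196×10^16 kg; dividing by ρ_w = 1025 kg m⁻³ gives 2.142×10^13 m³ of water.
Tesik: 0.09 × 436 km³ × (912/1025) = 34.91 km³ of water.
Total added water ≈ 2.150×10^13 m³ over 3.49×10^14 m² → Δh = 0.0616 m.

≈ 0.0616 m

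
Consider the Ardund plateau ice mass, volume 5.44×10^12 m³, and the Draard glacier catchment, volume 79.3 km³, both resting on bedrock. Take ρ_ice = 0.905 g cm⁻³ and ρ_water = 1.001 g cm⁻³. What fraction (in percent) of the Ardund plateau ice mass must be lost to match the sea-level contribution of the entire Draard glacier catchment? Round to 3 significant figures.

Equal sea-level rise means equal mass of meltwater, i.e. equal mass of ice lost.
Ice mass of Draard: 7.177×10^13 kg; ice mass of Ardund: 4.923×10^15 kg.
Fraction required = 7.177×10^13 / 4.923×10^15 = 0.0146 → 1.46 %.

≈ 1.46 %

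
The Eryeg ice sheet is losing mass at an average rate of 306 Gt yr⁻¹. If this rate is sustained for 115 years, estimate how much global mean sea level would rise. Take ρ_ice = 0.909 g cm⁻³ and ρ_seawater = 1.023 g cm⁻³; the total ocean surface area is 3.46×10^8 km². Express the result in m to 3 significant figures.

≈ 0.0994 m

Total mass lost = 306 Gt/yr × 115 yr = 3.519×10^4 Gt = 3.519×10^16 kg.
ρ_w = 1.023 g cm⁻³ = 1023 kg m⁻³, so water volume = 3.519×10^16 / 1023 = 3.440×10^13 m³.
Δh = 3.440×10^13 / 3.46×10^14 = 0.0994 m.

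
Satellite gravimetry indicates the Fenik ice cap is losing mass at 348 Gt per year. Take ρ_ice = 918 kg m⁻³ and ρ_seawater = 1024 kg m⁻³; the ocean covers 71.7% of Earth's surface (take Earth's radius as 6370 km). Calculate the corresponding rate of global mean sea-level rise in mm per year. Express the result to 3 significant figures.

ρ_w = 1024 kg m⁻³. Annual water volume added = 348 Gt / ρ_w = 3.480×10^14 kg / 1024 kg m⁻³ = 3.398×10^11 m³.
Δh per year = 3.398×10^11 / 3.66×10^14 = 9.30×10^-4 m = 0.930 mm.

≈ 0.930 mm/yr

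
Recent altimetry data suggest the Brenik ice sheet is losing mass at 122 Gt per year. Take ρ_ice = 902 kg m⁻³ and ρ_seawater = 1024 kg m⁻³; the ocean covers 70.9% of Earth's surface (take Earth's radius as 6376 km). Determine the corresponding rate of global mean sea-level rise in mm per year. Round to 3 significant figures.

ρ_w = 1024 kg m⁻³. Annual water volume added = 122 Gt / ρ_w = 1.220×10^14 kg / 1024 kg m⁻³ = 1.191×10^11 m³.
Δh per year = 1.191×10^11 / 3.62×10^14 = 3.29×10^-4 m = 0.329 mm.

≈ 0.329 mm/yr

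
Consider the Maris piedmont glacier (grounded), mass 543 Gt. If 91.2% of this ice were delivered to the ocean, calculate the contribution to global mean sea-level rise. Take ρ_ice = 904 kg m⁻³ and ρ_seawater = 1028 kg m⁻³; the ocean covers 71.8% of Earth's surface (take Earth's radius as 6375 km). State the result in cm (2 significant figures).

≈ 0.13 cm

Maris: 0.912 × 543 Gt = 4.952×10^14 kg; dividing by ρ_w = 1028 kg m⁻³ gives 4.817×10^11 m³ of water.
Spread over 3.67×10^14 m² of ocean, Δh = 4.817×10^11 / 3.67×10^14 = 1.31×10^-3 m = 0.13 cm.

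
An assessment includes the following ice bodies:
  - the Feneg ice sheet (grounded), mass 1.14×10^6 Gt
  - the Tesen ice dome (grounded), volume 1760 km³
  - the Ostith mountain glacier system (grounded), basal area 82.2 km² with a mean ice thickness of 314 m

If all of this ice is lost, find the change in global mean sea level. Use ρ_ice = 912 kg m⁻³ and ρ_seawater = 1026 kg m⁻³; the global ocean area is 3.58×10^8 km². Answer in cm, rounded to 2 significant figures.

≈ 310 cm

Feneg: 1.14×10^6 Gt = 1.140×10^18 kg; dividing by ρ_w = 1026 kg m⁻³ gives 1.111×10^15 m³ of water.
Tesen: 1760 km³ × (912/1026) = 1564 km³ of water.
Ostith: ice volume = 82.2 km² × 314 m = 25.81 km³; 25.81 × (912/1026) = 22.94 km³ of water.
Total added water ≈ 1.113×10^15 m³ over 3.58×10^14 m² → Δh = 3.11 m = 310 cm.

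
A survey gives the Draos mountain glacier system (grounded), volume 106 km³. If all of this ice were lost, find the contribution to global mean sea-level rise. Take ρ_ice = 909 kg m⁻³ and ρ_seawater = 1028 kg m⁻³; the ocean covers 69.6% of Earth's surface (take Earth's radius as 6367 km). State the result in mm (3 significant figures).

≈ 0.264 mm

Draos: 106 km³ × (909/1028) = 93.73 km³ of water.
Spread over 3.55×10^14 m² of ocean, Δh = 9.373×10^10 / 3.55×10^14 = 2.64×10^-4 m = 0.264 mm.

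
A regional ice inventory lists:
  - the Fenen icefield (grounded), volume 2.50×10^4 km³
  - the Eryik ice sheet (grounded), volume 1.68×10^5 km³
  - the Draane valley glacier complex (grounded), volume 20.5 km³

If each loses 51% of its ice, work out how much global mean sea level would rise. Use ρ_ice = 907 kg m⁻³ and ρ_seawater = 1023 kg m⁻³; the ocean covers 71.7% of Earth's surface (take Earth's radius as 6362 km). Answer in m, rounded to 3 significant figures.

≈ 0.239 m

Fenen: 0.51 × 2.50×10^4 km³ × (907/1023) = 1.130×10^4 km³ of water.
Eryik: 0.51 × 1.68×10^5 km³ × (907/1023) = 7.596×10^4 km³ of water.
Draane: 0.51 × 20.5 km³ × (907/1023) = 9.269 km³ of water.
Total added water ≈ 8.728×10^13 m³ over 3.65×10^14 m² → Δh = 0.239 m.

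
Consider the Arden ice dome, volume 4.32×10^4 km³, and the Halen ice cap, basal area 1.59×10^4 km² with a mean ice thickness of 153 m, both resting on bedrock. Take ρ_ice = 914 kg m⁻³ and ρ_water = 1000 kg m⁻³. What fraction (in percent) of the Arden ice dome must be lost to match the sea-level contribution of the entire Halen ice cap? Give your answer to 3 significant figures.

Equal sea-level rise means equal mass of meltwater, i.e. equal mass of ice lost.
Ice mass of Halen: 2.223×10^15 kg; ice mass of Arden: 3.948×10^16 kg.
Fraction required = 2.223×10^15 / 3.948×10^16 = 0.0563 → 5.63 %.

≈ 5.63 %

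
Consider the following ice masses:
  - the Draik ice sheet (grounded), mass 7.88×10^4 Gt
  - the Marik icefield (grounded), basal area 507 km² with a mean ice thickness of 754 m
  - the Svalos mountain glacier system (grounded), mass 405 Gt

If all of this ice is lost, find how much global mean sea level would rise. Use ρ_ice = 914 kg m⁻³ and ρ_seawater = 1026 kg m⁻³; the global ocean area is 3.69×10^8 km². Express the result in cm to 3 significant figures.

Draik: 7.88×10^4 Gt = 7.880×10^16 kg; dividing by ρ_w = 1026 kg m⁻³ gives 7.680×10^13 m³ of water.
Marik: ice volume = 507 km² × 754 m = 382.3 km³; 382.3 × (914/1026) = 340.5 km³ of water.
Svalos: 405 Gt = 4.050×10^14 kg; dividing by ρ_w = 1026 kg m⁻³ gives 3.947×10^11 m³ of water.
Total added water ≈ 7.754×10^13 m³ over 3.69×10^14 m² → Δh = 0.210 m = 21.0 cm.

≈ 21.0 cm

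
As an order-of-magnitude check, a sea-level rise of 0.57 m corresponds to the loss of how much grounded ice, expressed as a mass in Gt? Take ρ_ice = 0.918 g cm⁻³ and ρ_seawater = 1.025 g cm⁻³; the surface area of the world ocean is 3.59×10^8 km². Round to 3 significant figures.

Required water volume = Δh × A = 0.57 m × 3.59×10^14 m² = 2.046×10^14 m³.
ρ_w = 1.025 g cm⁻³ = 1025 kg m⁻³, so the mass of water = 2.046×10^14 m³ × 1025 kg m⁻³ = 2.097×10^17 kg = 2.10×10^5 Gt (and the same mass of ice, by conservation).

≈ 2.10×10^5 Gt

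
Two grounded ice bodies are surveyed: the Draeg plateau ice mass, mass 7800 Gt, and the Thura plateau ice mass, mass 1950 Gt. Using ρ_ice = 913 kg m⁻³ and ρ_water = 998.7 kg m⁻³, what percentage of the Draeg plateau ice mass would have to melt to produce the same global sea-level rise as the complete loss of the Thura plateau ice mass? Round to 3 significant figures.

Equal sea-level rise means equal mass of meltwater, i.e. equal mass of ice lost.
Ice mass of Thura: 1.950×10^15 kg; ice mass of Draeg: 7.800×10^15 kg.
Fraction required = 1.950×10^15 / 7.800×10^15 = 0.250 → 25.0 %.

≈ 25.0 %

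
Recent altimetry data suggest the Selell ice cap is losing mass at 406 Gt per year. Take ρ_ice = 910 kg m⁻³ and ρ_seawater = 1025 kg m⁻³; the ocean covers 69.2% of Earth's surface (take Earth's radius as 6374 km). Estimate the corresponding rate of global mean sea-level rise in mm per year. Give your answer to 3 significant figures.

≈ 1.12 mm/yr

ρ_w = 1025 kg m⁻³. Annual water volume added = 406 Gt / ρ_w = 4.060×10^14 kg / 1025 kg m⁻³ = 3.961×10^11 m³.
Δh per year = 3.961×10^11 / 3.53×10^14 = 1.12×10^-3 m = 1.12 mm.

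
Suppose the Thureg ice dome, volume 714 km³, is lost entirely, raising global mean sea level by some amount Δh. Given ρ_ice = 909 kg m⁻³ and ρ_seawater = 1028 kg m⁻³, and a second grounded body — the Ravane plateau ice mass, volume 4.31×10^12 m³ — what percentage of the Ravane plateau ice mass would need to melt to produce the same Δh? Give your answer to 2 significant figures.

Equal sea-level rise means equal mass of meltwater, i.e. equal mass of ice lost.
Ice mass of Thureg: 6.490×10^14 kg; ice mass of Ravane: 3.918×10^15 kg.
Fraction required = 6.490×10^14 / 3.918×10^15 = 0.166 → 17 %.

≈ 17 %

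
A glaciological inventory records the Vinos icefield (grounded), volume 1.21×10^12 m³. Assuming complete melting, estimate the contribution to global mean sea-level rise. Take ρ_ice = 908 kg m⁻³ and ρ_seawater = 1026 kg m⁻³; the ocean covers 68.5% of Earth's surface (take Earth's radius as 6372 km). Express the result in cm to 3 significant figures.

Vinos: 1.21×10^12 m³ × (908/1026) = 1.071×10^12 m³ of water.
Spread over 3.50×10^14 m² of ocean, Δh = 1.071×10^12 / 3.50×10^14 = 3.06×10^-3 m = 0.306 cm.

≈ 0.306 cm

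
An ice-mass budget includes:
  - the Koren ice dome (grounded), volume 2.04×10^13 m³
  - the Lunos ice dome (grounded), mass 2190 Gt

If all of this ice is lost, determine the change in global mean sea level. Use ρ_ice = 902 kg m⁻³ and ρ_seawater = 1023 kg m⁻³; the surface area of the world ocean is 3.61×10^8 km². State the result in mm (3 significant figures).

≈ 55.8 mm

Koren: 2.04×10^13 m³ × (902/1023) = 1.799×10^13 m³ of water.
Lunos: 2190 Gt = 2.190×10^15 kg; dividing by ρ_w = 1023 kg m⁻³ gives 2.141×10^12 m³ of water.
Total added water ≈ 2.013×10^13 m³ over 3.61×10^14 m² → Δh = 0.0558 m = 55.8 mm.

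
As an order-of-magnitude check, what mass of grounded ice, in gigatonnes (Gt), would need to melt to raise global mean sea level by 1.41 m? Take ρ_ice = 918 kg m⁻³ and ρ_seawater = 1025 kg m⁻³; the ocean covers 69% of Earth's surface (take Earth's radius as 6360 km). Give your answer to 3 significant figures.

Required water volume = Δh × A = 1.41 m × 3.51×10^14 m² = 4.945×10^14 m³.
ρ_w = 1025 kg m⁻³, so the mass of water = 4.945×10^14 m³ × 1025 kg m⁻³ = 5.069×10^17 kg = 5.07×10^5 Gt (and the same mass of ice, by conservation).

≈ 5.07×10^5 Gt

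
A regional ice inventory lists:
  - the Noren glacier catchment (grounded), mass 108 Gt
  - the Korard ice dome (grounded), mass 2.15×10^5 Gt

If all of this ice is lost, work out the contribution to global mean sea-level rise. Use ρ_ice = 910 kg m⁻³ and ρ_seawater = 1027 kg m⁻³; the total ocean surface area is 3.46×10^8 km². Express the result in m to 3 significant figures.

Noren: 108 Gt = 1.080×10^14 kg; dividing by ρ_w = 1027 kg m⁻³ gives 1.052×10^11 m³ of water.
Korard: 2.15×10^5 Gt = 2.150×10^17 kg; dividing by ρ_w = 1027 kg m⁻³ gives 2.093×10^14 m³ of water.
Total added water ≈ 2.095×10^14 m³ over 3.46×10^14 m² → Δh = 0.605 m.

≈ 0.605 m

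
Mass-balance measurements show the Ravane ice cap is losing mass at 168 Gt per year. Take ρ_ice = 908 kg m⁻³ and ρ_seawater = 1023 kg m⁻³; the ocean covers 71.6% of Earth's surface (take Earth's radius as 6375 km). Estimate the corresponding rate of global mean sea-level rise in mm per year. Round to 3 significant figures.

≈ 0.449 mm/yr

ρ_w = 1023 kg m⁻³. Annual water volume added = 168 Gt / ρ_w = 1.680×10^14 kg / 1023 kg m⁻³ = 1.642×10^11 m³.
Δh per year = 1.642×10^11 / 3.66×10^14 = 4.49×10^-4 m = 0.449 mm.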